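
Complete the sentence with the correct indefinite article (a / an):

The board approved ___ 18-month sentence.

an

The indefinite article is chosen by the initial *sound* of the following word, not its spelling.
The number *18* is spoken "eighteen", beginning with /ˌeɪˈtiːn/ — a vowel sound.
So the article is *an*: The board approved an 18-month sentence.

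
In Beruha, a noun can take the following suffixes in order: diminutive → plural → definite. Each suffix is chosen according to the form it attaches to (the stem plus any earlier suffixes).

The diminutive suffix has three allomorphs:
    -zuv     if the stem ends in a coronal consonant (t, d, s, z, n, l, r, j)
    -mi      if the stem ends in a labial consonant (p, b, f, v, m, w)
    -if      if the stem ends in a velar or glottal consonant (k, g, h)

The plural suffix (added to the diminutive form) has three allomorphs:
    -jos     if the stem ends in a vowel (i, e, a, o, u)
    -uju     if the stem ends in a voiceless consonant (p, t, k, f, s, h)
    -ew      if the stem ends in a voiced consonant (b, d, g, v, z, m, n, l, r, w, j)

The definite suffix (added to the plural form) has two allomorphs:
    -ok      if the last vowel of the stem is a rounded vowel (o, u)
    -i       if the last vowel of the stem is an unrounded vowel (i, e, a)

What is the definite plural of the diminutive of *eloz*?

*eloz* — final consonant /z/ (coronal) → -zuv → *elozzuv*.
The diminutive form *elozzuv*: final sound = /v/, a voiced consonant → -ew → *elozzuvew*.
The last vowel of the plural form *elozzuvew* is /e/, which is an unrounded vowel, so the definite suffix is -i, giving *elozzuvewi*.

elozzuvewi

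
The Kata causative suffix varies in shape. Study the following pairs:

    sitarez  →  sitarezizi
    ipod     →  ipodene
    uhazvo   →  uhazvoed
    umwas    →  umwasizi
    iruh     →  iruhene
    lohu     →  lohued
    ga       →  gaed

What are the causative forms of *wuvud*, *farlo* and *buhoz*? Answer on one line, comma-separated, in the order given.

The pattern is sibilance of the final sound: -izi when the stem ends in a sibilant (*sitarez*, *umwas*); -ene when the stem ends in a non-sibilant consonant (*ipod*, *iruh*); -ed when the stem ends in a vowel (*uhazvo*, *lohu*, *ga*).
*wuvud*: final sound = /d/, a non-sibilant consonant → -ene → *wuvudene*.
*farlo*: final sound = /o/, a vowel → -ed → *farloed*.
*buhoz* — final sound /z/ (a sibilant) → -izi → *buhozizi*.

wuvudene, farloed, buhozizi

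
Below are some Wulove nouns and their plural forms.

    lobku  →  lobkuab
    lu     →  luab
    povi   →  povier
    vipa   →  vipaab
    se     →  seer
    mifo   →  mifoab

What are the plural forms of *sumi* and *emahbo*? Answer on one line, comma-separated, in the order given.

sumier, emahboab

The suffix is conditioned by the last vowel: -er when the last vowel of the stem is a front vowel (*povi*, *se*); -ab when the last vowel of the stem is a back vowel (*lobku*, *lu*, *vipa*, *mifo*).
*sumi* — last vowel /i/ (a front vowel) → -er → *sumier*.
The last vowel of *emahbo* is /o/, which is a back vowel, so the suffix is -ab, giving *emahboab*.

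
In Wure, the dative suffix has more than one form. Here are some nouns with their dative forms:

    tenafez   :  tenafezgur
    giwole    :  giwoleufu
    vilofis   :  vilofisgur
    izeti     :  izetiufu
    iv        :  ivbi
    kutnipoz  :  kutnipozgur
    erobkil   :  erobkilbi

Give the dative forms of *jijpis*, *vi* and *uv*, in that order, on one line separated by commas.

jijpisgur, viufu, uvbi

The pattern is sibilance of the final sound: -gur when the stem ends in a sibilant (*tenafez*, *vilofis*, *kutnipoz*); -bi when the stem ends in a non-sibilant consonant (*iv*, *erobkil*); -ufu when the stem ends in a vowel (*giwole*, *izeti*).
*jijpis*: final sound = /s/, a sibilant → -gur → *jijpisgur*.
Since the final sound of *vi* is /i/ (a vowel), it takes -ufu, giving *viufu*.
The final sound of *uv* is /v/, which is a non-sibilant consonant, so the suffix is -bi, giving *uvbi*.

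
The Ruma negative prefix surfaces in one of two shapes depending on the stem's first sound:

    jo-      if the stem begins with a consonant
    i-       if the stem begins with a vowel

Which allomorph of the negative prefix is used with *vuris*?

jo-

Since the first sound of *vuris* is /v/ (a consonant), it takes jo-.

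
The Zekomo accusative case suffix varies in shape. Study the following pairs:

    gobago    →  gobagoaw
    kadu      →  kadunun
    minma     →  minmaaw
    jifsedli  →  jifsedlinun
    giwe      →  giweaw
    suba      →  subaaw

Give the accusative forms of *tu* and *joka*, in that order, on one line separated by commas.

The suffix is conditioned by the last vowel: -nun when the last vowel of the stem is a high vowel (*kadu*, *jifsedli*); -aw when the last vowel of the stem is a non-high vowel (*gobago*, *minma*, *giwe*, *suba*).
*tu* — last vowel /u/ (a high vowel) → -nun → *tunun*.
*joka*: last vowel = /a/, a non-high vowel → -aw → *jokaaw*.

tunun, jokaaw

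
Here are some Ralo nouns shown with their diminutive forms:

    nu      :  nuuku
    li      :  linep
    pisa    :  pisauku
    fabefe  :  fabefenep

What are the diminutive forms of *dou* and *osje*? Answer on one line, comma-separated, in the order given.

The suffix is conditioned by the last vowel: -nep when the last vowel of the stem is a front vowel (*li*, *fabefe*); -uku when the last vowel of the stem is a back vowel (*nu*, *pisa*).
*dou*: last vowel = /u/, a back vowel → -uku → *douuku*.
Since the last vowel of *osje* is /e/ (a front vowel), it takes -nep, giving *osjenep*.

douuku, osjenep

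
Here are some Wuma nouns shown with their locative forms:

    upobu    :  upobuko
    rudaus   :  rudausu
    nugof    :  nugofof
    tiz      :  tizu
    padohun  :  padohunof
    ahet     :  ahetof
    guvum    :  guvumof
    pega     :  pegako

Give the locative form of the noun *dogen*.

The pattern is sibilance of the final sound: -u when the stem ends in a sibilant (*rudaus*, *tiz*); -of when the stem ends in a non-sibilant consonant (*nugof*, *padohun*, *ahet*, *guvum*); -ko when the stem ends in a vowel (*upobu*, *pega*).
*dogen* — final sound /n/ (a non-sibilant consonant) → -of → *dogenof*.

dogenof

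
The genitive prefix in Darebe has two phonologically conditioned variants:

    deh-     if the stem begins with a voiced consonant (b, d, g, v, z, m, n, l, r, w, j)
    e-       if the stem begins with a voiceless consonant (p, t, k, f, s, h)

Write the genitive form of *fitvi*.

efitvi

Since the first consonant of *fitvi* is /f/ (voiceless), it takes e-, giving *efitvi*.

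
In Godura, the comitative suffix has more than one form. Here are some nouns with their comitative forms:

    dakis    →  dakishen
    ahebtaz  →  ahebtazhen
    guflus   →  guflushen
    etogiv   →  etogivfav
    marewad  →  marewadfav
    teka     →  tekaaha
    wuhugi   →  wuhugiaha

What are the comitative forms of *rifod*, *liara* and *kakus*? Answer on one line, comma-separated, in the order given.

rifodfav, liaraaha, kakushen

The suffix is conditioned by the final sound: -hen when the stem ends in a sibilant (*dakis*, *ahebtaz*, *guflus*); -fav when the stem ends in a non-sibilant consonant (*etogiv*, *marewad*); -aha when the stem ends in a vowel (*teka*, *wuhugi*).
*rifod*: final sound = /d/, a non-sibilant consonant → -fav → *rifodfav*.
The final sound of *liara* is /a/, which is a vowel, so the suffix is -aha, giving *liaraaha*.
*kakus* — final sound /s/ (a sibilant) → -hen → *kakushen*.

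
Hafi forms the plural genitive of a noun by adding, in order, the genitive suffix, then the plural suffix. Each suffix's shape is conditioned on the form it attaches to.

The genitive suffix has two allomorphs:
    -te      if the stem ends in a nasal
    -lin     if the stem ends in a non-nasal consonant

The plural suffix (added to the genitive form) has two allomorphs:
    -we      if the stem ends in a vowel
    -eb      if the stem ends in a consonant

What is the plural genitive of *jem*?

Since the final consonant of *jem* is /m/ (a nasal), it takes -te, giving *jemte*.
The genitive form *jemte*: final sound = /e/, a vowel → -we → *jemtewe*.

jemtewe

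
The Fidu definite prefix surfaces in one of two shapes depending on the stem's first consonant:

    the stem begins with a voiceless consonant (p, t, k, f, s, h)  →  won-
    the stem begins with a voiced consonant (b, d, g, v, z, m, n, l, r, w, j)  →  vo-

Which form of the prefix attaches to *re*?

*re* — first consonant /r/ (voiced) → vo-.

vo-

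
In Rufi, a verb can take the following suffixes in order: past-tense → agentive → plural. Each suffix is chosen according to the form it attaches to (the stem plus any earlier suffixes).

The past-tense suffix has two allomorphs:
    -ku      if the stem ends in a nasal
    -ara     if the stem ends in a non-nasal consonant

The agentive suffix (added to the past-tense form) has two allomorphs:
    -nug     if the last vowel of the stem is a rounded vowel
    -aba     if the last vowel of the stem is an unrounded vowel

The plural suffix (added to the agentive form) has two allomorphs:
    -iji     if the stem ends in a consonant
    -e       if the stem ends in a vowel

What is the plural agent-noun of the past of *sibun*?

*sibun* — final consonant /n/ (a nasal) → -ku → *sibunku*.
The last vowel of the past-tense form *sibunku* is /u/, which is a rounded vowel, so the agentive suffix is -nug, giving *sibunkunug*.
Since the final sound of the agentive form *sibunkunug* is /g/ (a consonant), it takes -iji, giving *sibunkunugiji*.

sibunkunugiji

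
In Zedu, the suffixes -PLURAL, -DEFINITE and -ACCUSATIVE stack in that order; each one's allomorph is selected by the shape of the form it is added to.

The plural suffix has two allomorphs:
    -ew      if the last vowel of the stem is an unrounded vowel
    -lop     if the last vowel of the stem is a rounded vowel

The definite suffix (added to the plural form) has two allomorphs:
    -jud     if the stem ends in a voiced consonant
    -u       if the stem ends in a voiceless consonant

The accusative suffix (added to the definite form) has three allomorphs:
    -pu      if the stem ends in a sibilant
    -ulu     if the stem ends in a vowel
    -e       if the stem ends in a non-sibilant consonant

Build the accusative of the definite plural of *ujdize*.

ujdizeewjude

The last vowel of *ujdize* is /e/, which is an unrounded vowel, so the plural suffix is -ew, giving *ujdizeew*.
The plural form *ujdizeew* — final consonant /w/ (voiced) → -jud → *ujdizeewjud*.
Since the final sound of the definite form *ujdizeewjud* is /d/ (a non-sibilant consonant), it takes -e, giving *ujdizeewjude*.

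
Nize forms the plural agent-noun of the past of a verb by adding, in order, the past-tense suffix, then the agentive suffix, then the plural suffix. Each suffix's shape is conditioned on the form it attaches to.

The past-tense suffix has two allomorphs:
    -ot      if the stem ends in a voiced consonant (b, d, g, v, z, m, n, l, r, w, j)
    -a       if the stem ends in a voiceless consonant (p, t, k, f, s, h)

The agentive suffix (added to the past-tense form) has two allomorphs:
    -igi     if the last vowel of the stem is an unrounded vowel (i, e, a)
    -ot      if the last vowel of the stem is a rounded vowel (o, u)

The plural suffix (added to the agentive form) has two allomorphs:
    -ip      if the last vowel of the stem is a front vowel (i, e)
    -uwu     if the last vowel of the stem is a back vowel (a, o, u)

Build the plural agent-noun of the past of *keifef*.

The final consonant of *keifef* is /f/, which is voiceless, so the past-tense suffix is -a, giving *keifefa*.
Since the last vowel of the past-tense form *keifefa* is /a/ (an unrounded vowel), it takes -igi, giving *keifefaigi*.
Since the last vowel of the agentive form *keifefaigi* is /i/ (a front vowel), it takes -ip, giving *keifefaigiip*.

keifefaigiip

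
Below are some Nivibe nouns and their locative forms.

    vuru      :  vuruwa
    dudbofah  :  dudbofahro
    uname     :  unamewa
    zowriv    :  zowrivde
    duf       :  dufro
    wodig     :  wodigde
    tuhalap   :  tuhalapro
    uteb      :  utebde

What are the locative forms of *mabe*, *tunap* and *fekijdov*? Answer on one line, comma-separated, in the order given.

mabewa, tunapro, fekijdovde

The pattern is voicing of the final sound: -ro when the stem ends in a voiceless consonant (*dudbofah*, *duf*, *tuhalap*); -de when the stem ends in a voiced consonant (*zowriv*, *wodig*, *uteb*); -wa when the stem ends in a vowel (*vuru*, *uname*).
*mabe*: final sound = /e/, a vowel → -wa → *mabewa*.
The final sound of *tunap* is /p/, which is a voiceless consonant, so the suffix is -ro, giving *tunapro*.
Since the final sound of *fekijdov* is /v/ (a voiced consonant), it takes -de, giving *fekijdovde*.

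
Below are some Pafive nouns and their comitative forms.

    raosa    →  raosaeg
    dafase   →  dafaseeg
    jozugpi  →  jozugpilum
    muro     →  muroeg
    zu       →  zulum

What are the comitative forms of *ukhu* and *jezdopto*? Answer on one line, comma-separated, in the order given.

ukhulum, jezdoptoeg

The suffix is conditioned by the last vowel: -lum when the last vowel of the stem is a high vowel (*jozugpi*, *zu*); -eg when the last vowel of the stem is a non-high vowel (*raosa*, *dafase*, *muro*).
The last vowel of *ukhu* is /u/, which is a high vowel, so the suffix is -lum, giving *ukhulum*.
Since the last vowel of *jezdopto* is /o/ (a non-high vowel), it takes -eg, giving *jezdoptoeg*.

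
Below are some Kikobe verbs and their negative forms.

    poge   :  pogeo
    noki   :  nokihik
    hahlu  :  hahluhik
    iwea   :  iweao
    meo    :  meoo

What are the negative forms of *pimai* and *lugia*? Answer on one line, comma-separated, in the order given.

The alternation tracks the last vowel of the stem — -hik when the last vowel of the stem is a high vowel (*noki*, *hahlu*); -o when the last vowel of the stem is a non-high vowel (*poge*, *iwea*, *meo*).
*pimai* — last vowel /i/ (a high vowel) → -hik → *pimaihik*.
*lugia*: last vowel = /a/, a non-high vowel → -o → *lugiao*.

pimaihik, lugiao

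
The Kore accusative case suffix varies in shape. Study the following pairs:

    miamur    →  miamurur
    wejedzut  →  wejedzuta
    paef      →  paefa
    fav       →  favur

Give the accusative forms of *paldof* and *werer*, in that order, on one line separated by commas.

The alternation tracks the final consonant of the stem — -a when the stem ends in a voiceless consonant (*wejedzut*, *paef*); -ur when the stem ends in a voiced consonant (*miamur*, *fav*).
*paldof*: final consonant = /f/, voiceless → -a → *paldofa*.
*werer*: final consonant = /r/, voiced → -ur → *wererur*.

paldofa, wererur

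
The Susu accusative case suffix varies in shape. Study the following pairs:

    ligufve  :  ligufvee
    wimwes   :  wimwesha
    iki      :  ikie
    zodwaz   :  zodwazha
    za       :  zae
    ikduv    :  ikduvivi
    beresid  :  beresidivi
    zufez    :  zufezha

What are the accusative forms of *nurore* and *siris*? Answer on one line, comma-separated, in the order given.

The suffix is conditioned by the final sound: -ha when the stem ends in a sibilant (*wimwes*, *zodwaz*, *zufez*); -ivi when the stem ends in a non-sibilant consonant (*ikduv*, *beresid*); -e when the stem ends in a vowel (*ligufve*, *iki*, *za*).
*nurore*: final sound = /e/, a vowel → -e → *nuroree*.
*siris* — final sound /s/ (a sibilant) → -ha → *sirisha*.

nuroree, sirisha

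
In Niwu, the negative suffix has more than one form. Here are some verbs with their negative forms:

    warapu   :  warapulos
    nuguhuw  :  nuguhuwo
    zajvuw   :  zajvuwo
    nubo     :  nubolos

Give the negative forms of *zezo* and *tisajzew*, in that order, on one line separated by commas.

zezolos, tisajzewo

The pattern is consonant vs. vowel: -o when the stem ends in a consonant (*nuguhuw*, *zajvuw*); -los when the stem ends in a vowel (*warapu*, *nubo*).
*zezo*: final sound = /o/, a vowel → -los → *zezolos*.
The final sound of *tisajzew* is /w/, which is a consonant, so the suffix is -o, giving *tisajzewo*.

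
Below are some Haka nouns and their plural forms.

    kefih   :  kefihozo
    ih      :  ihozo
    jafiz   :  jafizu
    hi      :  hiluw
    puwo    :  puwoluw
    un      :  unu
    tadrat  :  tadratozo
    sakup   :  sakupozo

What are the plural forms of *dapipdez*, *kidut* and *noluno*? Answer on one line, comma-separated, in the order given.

dapipdezu, kidutozo, nolunoluw

The pattern is voicing of the final sound: -ozo when the stem ends in a voiceless consonant (*kefih*, *ih*, *tadrat*, *sakup*); -u when the stem ends in a voiced consonant (*jafiz*, *un*); -luw when the stem ends in a vowel (*hi*, *puwo*).
*dapipdez*: final sound = /z/, a voiced consonant → -u → *dapipdezu*.
*kidut* — final sound /t/ (a voiceless consonant) → -ozo → *kidutozo*.
*noluno* — final sound /o/ (a vowel) → -luw → *nolunoluw*.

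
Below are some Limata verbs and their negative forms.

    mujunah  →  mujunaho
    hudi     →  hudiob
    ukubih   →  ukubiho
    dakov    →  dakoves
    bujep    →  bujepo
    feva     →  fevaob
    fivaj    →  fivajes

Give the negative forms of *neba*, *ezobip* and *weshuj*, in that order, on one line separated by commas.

The pattern is voicing of the final sound: -o when the stem ends in a voiceless consonant (*mujunah*, *ukubih*, *bujep*); -es when the stem ends in a voiced consonant (*dakov*, *fivaj*); -ob when the stem ends in a vowel (*hudi*, *feva*).
Since the final sound of *neba* is /a/ (a vowel), it takes -ob, giving *nebaob*.
The final sound of *ezobip* is /p/, which is a voiceless consonant, so the suffix is -o, giving *ezobipo*.
Since the final sound of *weshuj* is /j/ (a voiced consonant), it takes -es, giving *weshujes*.

nebaob, ezobipo, weshujes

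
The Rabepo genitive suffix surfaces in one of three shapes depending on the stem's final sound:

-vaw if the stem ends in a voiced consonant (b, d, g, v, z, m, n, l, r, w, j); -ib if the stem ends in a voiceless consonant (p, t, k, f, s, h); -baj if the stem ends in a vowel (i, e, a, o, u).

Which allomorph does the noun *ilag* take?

-vaw

*ilag* — final sound /g/ (a voiced consonant) → -vaw.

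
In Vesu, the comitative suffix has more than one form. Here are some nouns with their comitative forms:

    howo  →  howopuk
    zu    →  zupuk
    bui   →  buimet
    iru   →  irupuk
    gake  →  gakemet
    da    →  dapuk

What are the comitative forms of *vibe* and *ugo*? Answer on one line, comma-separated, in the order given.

vibemet, ugopuk

The pattern is front/back vowel harmony: -met when the last vowel of the stem is a front vowel (*bui*, *gake*); -puk when the last vowel of the stem is a back vowel (*howo*, *zu*, *iru*, *da*).
Since the last vowel of *vibe* is /e/ (a front vowel), it takes -met, giving *vibemet*.
*ugo*: last vowel = /o/, a back vowel → -puk → *ugopuk*.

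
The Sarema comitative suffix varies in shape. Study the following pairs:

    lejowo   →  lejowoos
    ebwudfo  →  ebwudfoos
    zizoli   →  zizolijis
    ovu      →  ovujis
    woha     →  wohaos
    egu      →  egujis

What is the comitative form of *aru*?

arujis

The alternation tracks the last vowel of the stem — -jis when the last vowel of the stem is a high vowel (*zizoli*, *ovu*, *egu*); -os when the last vowel of the stem is a non-high vowel (*lejowo*, *ebwudfo*, *woha*).
*aru*: last vowel = /u/, a high vowel → -jis → *arujis*.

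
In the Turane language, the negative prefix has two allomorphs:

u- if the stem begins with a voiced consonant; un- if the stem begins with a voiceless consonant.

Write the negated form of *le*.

ule

Since the first consonant of *le* is /l/ (voiced), it takes u-, giving *ule*.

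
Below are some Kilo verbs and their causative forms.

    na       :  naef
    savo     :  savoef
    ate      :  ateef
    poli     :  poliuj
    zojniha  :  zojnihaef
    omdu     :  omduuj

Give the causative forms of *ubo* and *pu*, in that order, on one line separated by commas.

Looking at the last vowel of each stem: -uj when the last vowel of the stem is a high vowel (*poli*, *omdu*); -ef when the last vowel of the stem is a non-high vowel (*na*, *savo*, *ate*, *zojniha*).
*ubo*: last vowel = /o/, a non-high vowel → -ef → *uboef*.
Since the last vowel of *pu* is /u/ (a high vowel), it takes -uj, giving *puuj*.

uboef, puuj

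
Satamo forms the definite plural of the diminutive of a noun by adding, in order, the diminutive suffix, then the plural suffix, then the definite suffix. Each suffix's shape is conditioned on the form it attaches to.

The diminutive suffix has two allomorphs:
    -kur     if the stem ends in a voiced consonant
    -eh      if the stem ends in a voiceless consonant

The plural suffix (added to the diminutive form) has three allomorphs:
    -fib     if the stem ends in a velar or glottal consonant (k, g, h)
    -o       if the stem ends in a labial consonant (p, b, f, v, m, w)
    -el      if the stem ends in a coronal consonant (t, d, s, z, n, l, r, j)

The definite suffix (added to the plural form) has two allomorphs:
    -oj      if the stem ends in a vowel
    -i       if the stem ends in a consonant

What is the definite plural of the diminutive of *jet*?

*jet*: final consonant = /t/, voiceless → -eh → *jeteh*.
The diminutive form *jeteh*: final consonant = /h/, velar/glottal → -fib → *jetehfib*.
Since the final sound of the plural form *jetehfib* is /b/ (a consonant), it takes -i, giving *jetehfibi*.

jetehfibi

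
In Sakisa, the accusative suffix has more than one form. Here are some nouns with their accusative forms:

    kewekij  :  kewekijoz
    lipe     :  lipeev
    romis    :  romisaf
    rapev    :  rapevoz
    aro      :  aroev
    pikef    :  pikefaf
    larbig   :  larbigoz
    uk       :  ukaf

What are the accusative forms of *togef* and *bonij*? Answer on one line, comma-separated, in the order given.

togefaf, bonijoz

The pattern is voicing of the final sound: -af when the stem ends in a voiceless consonant (*romis*, *pikef*, *uk*); -oz when the stem ends in a voiced consonant (*kewekij*, *rapev*, *larbig*); -ev when the stem ends in a vowel (*lipe*, *aro*).
The final sound of *togef* is /f/, which is a voiceless consonant, so the suffix is -af, giving *togefaf*.
*bonij*: final sound = /j/, a voiced consonant → -oz → *bonijoz*.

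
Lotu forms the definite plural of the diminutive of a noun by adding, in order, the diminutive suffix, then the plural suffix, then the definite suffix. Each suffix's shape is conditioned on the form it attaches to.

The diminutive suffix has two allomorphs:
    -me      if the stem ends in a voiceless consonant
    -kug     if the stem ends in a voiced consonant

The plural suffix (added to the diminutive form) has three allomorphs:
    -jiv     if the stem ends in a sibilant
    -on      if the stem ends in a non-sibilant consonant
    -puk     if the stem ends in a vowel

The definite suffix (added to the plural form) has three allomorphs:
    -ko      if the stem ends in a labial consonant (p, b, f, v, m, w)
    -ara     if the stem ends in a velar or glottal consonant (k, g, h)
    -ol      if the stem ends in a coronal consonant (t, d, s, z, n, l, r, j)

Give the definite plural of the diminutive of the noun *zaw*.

*zaw*: final consonant = /w/, voiced → -kug → *zawkug*.
The diminutive form *zawkug*: final sound = /g/, a non-sibilant consonant → -on → *zawkugon*.
The final consonant of the plural form *zawkugon* is /n/, which is coronal, so the definite suffix is -ol, giving *zawkugonol*.

zawkugonol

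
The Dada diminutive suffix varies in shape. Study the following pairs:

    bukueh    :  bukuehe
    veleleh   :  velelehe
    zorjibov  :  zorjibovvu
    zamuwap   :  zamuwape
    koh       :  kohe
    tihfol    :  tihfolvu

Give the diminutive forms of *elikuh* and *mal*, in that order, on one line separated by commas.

The pattern is voicing of the final consonant: -e when the stem ends in a voiceless consonant (*bukueh*, *veleleh*, *zamuwap*, *koh*); -vu when the stem ends in a voiced consonant (*zorjibov*, *tihfol*).
*elikuh* — final consonant /h/ (voiceless) → -e → *elikuhe*.
Since the final consonant of *mal* is /l/ (voiced), it takes -vu, giving *malvu*.

elikuhe, malvu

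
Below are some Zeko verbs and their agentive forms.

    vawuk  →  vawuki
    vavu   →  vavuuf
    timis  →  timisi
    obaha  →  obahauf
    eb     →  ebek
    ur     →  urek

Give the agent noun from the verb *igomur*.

Looking at the final sound of each stem: -i when the stem ends in a voiceless consonant (*vawuk*, *timis*); -ek when the stem ends in a voiced consonant (*eb*, *ur*); -uf when the stem ends in a vowel (*vavu*, *obaha*).
*igomur*: final sound = /r/, a voiced consonant → -ek → *igomurek*.

igomurek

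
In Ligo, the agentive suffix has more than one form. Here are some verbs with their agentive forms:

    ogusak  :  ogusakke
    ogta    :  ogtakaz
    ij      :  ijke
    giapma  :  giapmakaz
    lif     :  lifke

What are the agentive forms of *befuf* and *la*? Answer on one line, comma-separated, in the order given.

befufke, lakaz

The alternation tracks the final sound of the stem — -ke when the stem ends in a consonant (*ogusak*, *ij*, *lif*); -kaz when the stem ends in a vowel (*ogta*, *giapma*).
*befuf* — final sound /f/ (a consonant) → -ke → *befufke*.
Since the final sound of *la* is /a/ (a vowel), it takes -kaz, giving *lakaz*.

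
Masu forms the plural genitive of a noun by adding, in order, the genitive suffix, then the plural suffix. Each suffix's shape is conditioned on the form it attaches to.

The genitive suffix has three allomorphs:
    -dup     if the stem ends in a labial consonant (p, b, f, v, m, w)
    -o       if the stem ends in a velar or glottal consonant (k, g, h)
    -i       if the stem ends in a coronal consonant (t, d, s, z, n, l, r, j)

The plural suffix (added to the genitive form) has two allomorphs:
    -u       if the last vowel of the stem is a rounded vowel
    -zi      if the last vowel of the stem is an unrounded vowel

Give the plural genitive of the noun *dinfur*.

dinfurizi

*dinfur*: final consonant = /r/, coronal → -i → *dinfuri*.
The genitive form *dinfuri* — last vowel /i/ (an unrounded vowel) → -zi → *dinfurizi*.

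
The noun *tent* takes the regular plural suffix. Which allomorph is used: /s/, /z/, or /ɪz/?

/s/

The stem *tent* ends in a voiceless non-sibilant consonant.
The plural suffix surfaces as /ɪz/ after sibilants, /s/ after other voiceless consonants, and /z/ after other voiced sounds.
So the plural -s on *tent* is pronounced /s/.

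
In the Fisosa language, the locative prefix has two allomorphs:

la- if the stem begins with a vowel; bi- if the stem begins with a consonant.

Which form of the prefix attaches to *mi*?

The first sound of *mi* is /m/, which is a consonant, so the prefix is bi-.

bi-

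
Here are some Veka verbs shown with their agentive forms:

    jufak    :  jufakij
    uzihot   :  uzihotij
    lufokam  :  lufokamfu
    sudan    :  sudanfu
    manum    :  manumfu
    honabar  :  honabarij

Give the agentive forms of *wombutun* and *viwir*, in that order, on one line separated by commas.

wombutunfu, viwirij

The pattern is nasality of the final consonant: -fu when the stem ends in a nasal (*lufokam*, *sudan*, *manum*); -ij when the stem ends in a non-nasal consonant (*jufak*, *uzihot*, *honabar*).
Since the final consonant of *wombutun* is /n/ (a nasal), it takes -fu, giving *wombutunfu*.
*viwir* — final consonant /r/ (non-nasal) → -ij → *viwirij*.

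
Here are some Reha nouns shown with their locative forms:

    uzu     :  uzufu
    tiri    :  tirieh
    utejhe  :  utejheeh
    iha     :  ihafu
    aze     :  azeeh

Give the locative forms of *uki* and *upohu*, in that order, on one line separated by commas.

The alternation tracks the last vowel of the stem — -eh when the last vowel of the stem is a front vowel (*tiri*, *utejhe*, *aze*); -fu when the last vowel of the stem is a back vowel (*uzu*, *iha*).
The last vowel of *uki* is /i/, which is a front vowel, so the suffix is -eh, giving *ukieh*.
*upohu* — last vowel /u/ (a back vowel) → -fu → *upohufu*.

ukieh, upohufu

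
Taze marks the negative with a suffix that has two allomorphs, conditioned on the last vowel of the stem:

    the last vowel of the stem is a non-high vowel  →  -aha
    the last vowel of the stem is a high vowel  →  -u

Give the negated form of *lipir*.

The last vowel of *lipir* is /i/, which is a high vowel, so the suffix is -u, giving *lipiru*.

lipiru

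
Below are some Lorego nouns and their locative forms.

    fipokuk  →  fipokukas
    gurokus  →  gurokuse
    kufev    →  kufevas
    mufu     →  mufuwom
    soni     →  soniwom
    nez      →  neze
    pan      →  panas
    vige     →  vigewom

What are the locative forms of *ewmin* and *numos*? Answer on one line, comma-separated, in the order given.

The suffix is conditioned by the final sound: -e when the stem ends in a sibilant (*gurokus*, *nez*); -as when the stem ends in a non-sibilant consonant (*fipokuk*, *kufev*, *pan*); -wom when the stem ends in a vowel (*mufu*, *soni*, *vige*).
*ewmin* — final sound /n/ (a non-sibilant consonant) → -as → *ewminas*.
*numos* — final sound /s/ (a sibilant) → -e → *numose*.

ewminas, numose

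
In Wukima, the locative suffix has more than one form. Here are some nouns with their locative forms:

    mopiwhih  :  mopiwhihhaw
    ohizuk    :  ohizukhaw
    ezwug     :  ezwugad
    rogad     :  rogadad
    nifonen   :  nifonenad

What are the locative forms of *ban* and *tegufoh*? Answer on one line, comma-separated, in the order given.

banad, tegufohhaw

The pattern is voicing of the final consonant: -haw when the stem ends in a voiceless consonant (*mopiwhih*, *ohizuk*); -ad when the stem ends in a voiced consonant (*ezwug*, *rogad*, *nifonen*).
*ban*: final consonant = /n/, voiced → -ad → *banad*.
The final consonant of *tegufoh* is /h/, which is voiceless, so the suffix is -haw, giving *tegufohhaw*.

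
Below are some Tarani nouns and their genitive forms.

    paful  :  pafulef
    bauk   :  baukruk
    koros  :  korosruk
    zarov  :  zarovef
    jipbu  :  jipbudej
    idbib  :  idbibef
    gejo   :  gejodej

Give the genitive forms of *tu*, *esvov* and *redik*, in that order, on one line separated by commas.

tudej, esvovef, redikruk

The alternation tracks the final sound of the stem — -ruk when the stem ends in a voiceless consonant (*bauk*, *koros*); -ef when the stem ends in a voiced consonant (*paful*, *zarov*, *idbib*); -dej when the stem ends in a vowel (*jipbu*, *gejo*).
*tu*: final sound = /u/, a vowel → -dej → *tudej*.
*esvov*: final sound = /v/, a voiced consonant → -ef → *esvovef*.
The final sound of *redik* is /k/, which is a voiceless consonant, so the suffix is -ruk, giving *redikruk*.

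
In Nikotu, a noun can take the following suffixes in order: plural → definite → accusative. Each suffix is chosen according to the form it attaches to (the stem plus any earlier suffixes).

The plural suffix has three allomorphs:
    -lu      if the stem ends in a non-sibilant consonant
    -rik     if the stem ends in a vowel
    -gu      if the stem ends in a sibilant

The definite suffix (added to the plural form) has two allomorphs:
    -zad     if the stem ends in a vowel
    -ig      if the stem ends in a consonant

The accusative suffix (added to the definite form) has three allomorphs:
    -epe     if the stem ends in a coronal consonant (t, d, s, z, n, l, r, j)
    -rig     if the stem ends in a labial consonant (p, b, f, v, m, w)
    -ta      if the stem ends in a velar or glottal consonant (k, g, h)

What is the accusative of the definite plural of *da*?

darikigta

*da*: final sound = /a/, a vowel → -rik → *darik*.
Since the final sound of the plural form *darik* is /k/ (a consonant), it takes -ig, giving *darikig*.
Since the final consonant of the definite form *darikig* is /g/ (velar/glottal), it takes -ta, giving *darikigta*.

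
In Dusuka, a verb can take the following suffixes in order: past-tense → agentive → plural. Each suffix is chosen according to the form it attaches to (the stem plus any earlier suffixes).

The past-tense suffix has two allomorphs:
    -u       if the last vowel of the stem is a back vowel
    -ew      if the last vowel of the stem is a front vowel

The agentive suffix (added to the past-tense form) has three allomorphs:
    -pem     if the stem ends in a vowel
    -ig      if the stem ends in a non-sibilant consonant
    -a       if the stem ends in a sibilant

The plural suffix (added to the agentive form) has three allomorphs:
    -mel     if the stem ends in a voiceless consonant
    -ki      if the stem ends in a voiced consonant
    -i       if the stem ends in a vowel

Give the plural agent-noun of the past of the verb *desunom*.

*desunom*: last vowel = /o/, a back vowel → -u → *desunomu*.
The past-tense form *desunomu* — final sound /u/ (a vowel) → -pem → *desunomupem*.
The agentive form *desunomupem*: final sound = /m/, a voiced consonant → -ki → *desunomupemki*.

desunomupemki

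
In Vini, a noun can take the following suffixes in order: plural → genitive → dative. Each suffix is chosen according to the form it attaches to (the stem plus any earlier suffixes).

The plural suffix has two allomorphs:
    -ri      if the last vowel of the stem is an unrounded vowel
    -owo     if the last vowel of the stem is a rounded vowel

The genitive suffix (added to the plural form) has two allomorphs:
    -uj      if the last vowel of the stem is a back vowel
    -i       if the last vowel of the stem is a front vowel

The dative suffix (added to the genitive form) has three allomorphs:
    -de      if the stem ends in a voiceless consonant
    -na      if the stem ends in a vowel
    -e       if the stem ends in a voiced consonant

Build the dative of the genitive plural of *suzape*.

*suzape*: last vowel = /e/, an unrounded vowel → -ri → *suzaperi*.
The plural form *suzaperi*: last vowel = /i/, a front vowel → -i → *suzaperii*.
The genitive form *suzaperii* — final sound /i/ (a vowel) → -na → *suzaperiina*.

suzaperiina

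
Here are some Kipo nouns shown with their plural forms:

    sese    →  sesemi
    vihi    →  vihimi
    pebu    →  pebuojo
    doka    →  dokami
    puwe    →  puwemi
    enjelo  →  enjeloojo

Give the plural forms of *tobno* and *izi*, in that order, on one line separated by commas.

tobnoojo, izimi

The pattern is rounding harmony: -ojo when the last vowel of the stem is a rounded vowel (*pebu*, *enjelo*); -mi when the last vowel of the stem is an unrounded vowel (*sese*, *vihi*, *doka*, *puwe*).
*tobno* — last vowel /o/ (a rounded vowel) → -ojo → *tobnoojo*.
The last vowel of *izi* is /i/, which is an unrounded vowel, so the suffix is -mi, giving *izimi*.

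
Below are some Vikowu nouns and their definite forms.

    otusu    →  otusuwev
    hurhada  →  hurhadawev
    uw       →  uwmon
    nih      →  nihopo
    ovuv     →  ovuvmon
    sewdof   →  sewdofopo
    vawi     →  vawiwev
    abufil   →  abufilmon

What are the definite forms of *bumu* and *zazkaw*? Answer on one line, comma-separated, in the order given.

bumuwev, zazkawmon

The suffix is conditioned by the final sound: -opo when the stem ends in a voiceless consonant (*nih*, *sewdof*); -mon when the stem ends in a voiced consonant (*uw*, *ovuv*, *abufil*); -wev when the stem ends in a vowel (*otusu*, *hurhada*, *vawi*).
Since the final sound of *bumu* is /u/ (a vowel), it takes -wev, giving *bumuwev*.
*zazkaw*: final sound = /w/, a voiced consonant → -mon → *zazkawmon*.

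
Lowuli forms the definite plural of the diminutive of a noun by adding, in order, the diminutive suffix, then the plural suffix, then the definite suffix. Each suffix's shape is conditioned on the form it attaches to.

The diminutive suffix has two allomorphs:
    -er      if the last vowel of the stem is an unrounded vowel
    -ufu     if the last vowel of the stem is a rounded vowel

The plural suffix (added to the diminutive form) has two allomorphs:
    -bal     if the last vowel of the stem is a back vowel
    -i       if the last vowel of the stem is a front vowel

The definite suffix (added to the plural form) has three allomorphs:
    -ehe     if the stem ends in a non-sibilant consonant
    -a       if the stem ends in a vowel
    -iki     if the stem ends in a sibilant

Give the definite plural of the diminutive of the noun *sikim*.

*sikim* — last vowel /i/ (an unrounded vowel) → -er → *sikimer*.
Since the last vowel of the diminutive form *sikimer* is /e/ (a front vowel), it takes -i, giving *sikimeri*.
The plural form *sikimeri*: final sound = /i/, a vowel → -a → *sikimeria*.

sikimeria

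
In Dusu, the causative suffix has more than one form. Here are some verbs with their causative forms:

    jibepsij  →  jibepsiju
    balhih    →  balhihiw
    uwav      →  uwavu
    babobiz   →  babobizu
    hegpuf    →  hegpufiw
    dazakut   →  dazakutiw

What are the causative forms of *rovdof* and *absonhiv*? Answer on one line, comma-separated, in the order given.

rovdofiw, absonhivu

Looking at the final consonant of each stem: -iw when the stem ends in a voiceless consonant (*balhih*, *hegpuf*, *dazakut*); -u when the stem ends in a voiced consonant (*jibepsij*, *uwav*, *babobiz*).
*rovdof* — final consonant /f/ (voiceless) → -iw → *rovdofiw*.
Since the final consonant of *absonhiv* is /v/ (voiced), it takes -u, giving *absonhivu*.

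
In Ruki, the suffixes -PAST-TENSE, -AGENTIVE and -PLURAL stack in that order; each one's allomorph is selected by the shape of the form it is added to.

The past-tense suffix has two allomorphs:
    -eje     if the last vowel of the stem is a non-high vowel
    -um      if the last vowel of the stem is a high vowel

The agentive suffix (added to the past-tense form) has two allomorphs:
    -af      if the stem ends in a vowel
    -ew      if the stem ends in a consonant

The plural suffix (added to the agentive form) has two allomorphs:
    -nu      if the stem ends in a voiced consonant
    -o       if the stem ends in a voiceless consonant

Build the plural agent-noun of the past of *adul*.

*adul* — last vowel /u/ (a high vowel) → -um → *adulum*.
The past-tense form *adulum*: final sound = /m/, a consonant → -ew → *adulumew*.
Since the final consonant of the agentive form *adulumew* is /w/ (voiced), it takes -nu, giving *adulumewnu*.

adulumewnu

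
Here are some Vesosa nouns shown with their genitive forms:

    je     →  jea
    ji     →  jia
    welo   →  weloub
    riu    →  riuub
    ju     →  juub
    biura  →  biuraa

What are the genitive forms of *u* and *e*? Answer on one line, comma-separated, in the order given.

uub, ea

The alternation tracks the last vowel of the stem — -ub when the last vowel of the stem is a rounded vowel (*welo*, *riu*, *ju*); -a when the last vowel of the stem is an unrounded vowel (*je*, *ji*, *biura*).
Since the last vowel of *u* is /u/ (a rounded vowel), it takes -ub, giving *uub*.
The last vowel of *e* is /e/, which is an unrounded vowel, so the suffix is -a, giving *ea*.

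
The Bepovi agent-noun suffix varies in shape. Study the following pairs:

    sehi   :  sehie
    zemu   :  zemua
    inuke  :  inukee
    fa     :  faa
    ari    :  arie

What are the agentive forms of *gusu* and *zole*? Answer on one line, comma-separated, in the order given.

The suffix is conditioned by the last vowel: -e when the last vowel of the stem is a front vowel (*sehi*, *inuke*, *ari*); -a when the last vowel of the stem is a back vowel (*zemu*, *fa*).
*gusu*: last vowel = /u/, a back vowel → -a → *gusua*.
*zole* — last vowel /e/ (a front vowel) → -e → *zolee*.

gusua, zolee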